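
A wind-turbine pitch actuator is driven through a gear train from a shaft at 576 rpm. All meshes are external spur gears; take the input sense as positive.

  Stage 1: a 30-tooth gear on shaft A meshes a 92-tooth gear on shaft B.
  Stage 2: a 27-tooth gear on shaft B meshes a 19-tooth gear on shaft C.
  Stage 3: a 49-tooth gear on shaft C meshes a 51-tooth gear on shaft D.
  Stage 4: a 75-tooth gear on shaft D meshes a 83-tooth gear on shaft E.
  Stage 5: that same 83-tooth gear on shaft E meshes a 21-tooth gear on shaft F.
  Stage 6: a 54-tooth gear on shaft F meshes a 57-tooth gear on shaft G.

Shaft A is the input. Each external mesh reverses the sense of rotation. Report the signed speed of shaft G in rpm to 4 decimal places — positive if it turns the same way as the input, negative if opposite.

Stage 1 [30T→92T]: ω = 576.0000×30/92 = 187.8261 rpm, dir flips to −; running = −187.8261
Stage 2 [27T→19T]: ω = 187.8261×27/19 = 266.9108 rpm, dir flips to +; running = +266.9108
Stage 3 [49T→51T]: ω = 266.9108×49/51 = 256.4437 rpm, dir flips to −; running = −256.4437
Stage 4 [75T→83T]: ω = 256.4437×75/83 = 231.7262 rpm, dir flips to +; running = +231.7262
Stage 5 [83T→21T]: ω = 231.7262×83/21 = 915.8702 rpm, dir flips to −; running = −915.8702
Stage 6 [54T→57T]: ω = 915.8702×54/57 = 867.6665 rpm, dir flips to +; running = +867.6665

+867.6665 rpm (same as input, |ω| = 867.6665 rpm)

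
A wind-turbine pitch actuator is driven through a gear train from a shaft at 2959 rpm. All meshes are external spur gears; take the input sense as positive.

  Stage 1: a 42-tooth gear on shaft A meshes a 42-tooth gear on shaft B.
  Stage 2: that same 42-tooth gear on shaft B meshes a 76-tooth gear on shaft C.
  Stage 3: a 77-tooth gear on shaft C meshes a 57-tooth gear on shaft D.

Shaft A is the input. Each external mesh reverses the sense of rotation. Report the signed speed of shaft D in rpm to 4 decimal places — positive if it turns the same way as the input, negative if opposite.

-2209.0042 rpm (opposite to input, |ω| = 2209.0042 rpm)

Stage 1 [42T→42T]: ω = 2959.0000×42/42 = 2959.0000 rpm, dir flips to −; running = −2959.0000
Stage 2 [42T→76T]: ω = 2959.0000×42/76 = 1635.2368 rpm, dir flips to +; running = +1635.2368
Stage 3 [77T→57T]: ω = 1635.2368×77/57 = 2209.0042 rpm, dir flips to −; running = −2209.0042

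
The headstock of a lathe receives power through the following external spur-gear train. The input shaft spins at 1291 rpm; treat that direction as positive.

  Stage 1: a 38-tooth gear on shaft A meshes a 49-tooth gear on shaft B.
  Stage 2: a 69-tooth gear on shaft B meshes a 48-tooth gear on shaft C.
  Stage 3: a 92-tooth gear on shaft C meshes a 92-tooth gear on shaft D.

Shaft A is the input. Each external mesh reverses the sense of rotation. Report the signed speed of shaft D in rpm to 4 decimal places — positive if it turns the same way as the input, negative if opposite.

-1439.2015 rpm (opposite to input, |ω| = 1439.2015 rpm)

Stage 1 [38T→49T]: ω = 1291.0000×38/49 = 1001.1837 rpm, dir flips to −; running = −1001.1837
Stage 2 [69T→48T]: ω = 1001.1837×69/48 = 1439.2015 rpm, dir flips to +; running = +1439.2015
Stage 3 [92T→92T]: ω = 1439.2015×92/92 = 1439.2015 rpm, dir flips to −; running = −1439.2015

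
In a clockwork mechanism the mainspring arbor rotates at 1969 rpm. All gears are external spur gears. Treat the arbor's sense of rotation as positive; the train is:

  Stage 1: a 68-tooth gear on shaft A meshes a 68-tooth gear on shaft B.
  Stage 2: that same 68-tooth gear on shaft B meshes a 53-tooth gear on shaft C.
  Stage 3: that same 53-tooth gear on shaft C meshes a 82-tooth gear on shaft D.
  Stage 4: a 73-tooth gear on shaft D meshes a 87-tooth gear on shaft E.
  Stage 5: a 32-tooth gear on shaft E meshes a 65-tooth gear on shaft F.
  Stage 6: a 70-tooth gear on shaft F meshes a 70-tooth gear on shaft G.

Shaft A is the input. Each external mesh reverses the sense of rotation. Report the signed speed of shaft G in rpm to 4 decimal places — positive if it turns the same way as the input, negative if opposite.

Stage 1 [68T→68T]: ω = 1969.0000×68/68 = 1969.0000 rpm, dir flips to −; running = −1969.0000
Stage 2 [68T→53T]: ω = 1969.0000×68/53 = 2526.2642 rpm, dir flips to +; running = +2526.2642
Stage 3 [53T→82T]: ω = 2526.2642×53/82 = 1632.8293 rpm, dir flips to −; running = −1632.8293
Stage 4 [73T→87T]: ω = 1632.8293×73/87 = 1370.0751 rpm, dir flips to +; running = +1370.0751
Stage 5 [32T→65T]: ω = 1370.0751×32/65 = 674.4985 rpm, dir flips to −; running = −674.4985
Stage 6 [70T→70T]: ω = 674.4985×70/70 = 674.4985 rpm, dir flips to +; running = +674.4985

+674.4985 rpm (same as input, |ω| = 674.4985 rpm)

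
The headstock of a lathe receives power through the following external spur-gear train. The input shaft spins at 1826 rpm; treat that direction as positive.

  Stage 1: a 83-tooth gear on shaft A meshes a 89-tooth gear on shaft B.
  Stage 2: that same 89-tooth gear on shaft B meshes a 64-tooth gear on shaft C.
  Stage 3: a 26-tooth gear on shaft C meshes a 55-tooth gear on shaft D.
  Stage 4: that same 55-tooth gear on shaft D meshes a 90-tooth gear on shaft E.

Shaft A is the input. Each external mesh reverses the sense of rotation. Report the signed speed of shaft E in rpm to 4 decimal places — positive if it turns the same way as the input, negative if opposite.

Stage 1 [83T→89T]: ω = 1826.0000×83/89 = 1702.8989 rpm, dir flips to −; running = −1702.8989
Stage 2 [89T→64T]: ω = 1702.8989×89/64 = 2368.0938 rpm, dir flips to +; running = +2368.0938
Stage 3 [26T→55T]: ω = 2368.0938×26/55 = 1119.4625 rpm, dir flips to −; running = −1119.4625
Stage 4 [55T→90T]: ω = 1119.4625×55/90 = 684.1160 rpm, dir flips to +; running = +684.1160

+684.1160 rpm (same as input, |ω| = 684.1160 rpm)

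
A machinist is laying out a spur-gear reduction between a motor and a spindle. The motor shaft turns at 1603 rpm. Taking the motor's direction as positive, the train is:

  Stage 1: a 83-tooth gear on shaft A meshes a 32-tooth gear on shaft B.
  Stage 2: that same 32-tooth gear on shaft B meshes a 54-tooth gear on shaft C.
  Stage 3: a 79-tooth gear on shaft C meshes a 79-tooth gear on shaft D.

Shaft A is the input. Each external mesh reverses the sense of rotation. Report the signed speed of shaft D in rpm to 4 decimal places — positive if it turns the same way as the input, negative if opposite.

-2463.8704 rpm (opposite to input, |ω| = 2463.8704 rpm)

Stage 1 [83T→32T]: ω = 1603.0000×83/32 = 4157.7812 rpm, dir flips to −; running = −4157.7812
Stage 2 [32T→54T]: ω = 4157.7812×32/54 = 2463.8704 rpm, dir flips to +; running = +2463.8704
Stage 3 [79T→79T]: ω = 2463.8704×79/79 = 2463.8704 rpm, dir flips to −; running = −2463.8704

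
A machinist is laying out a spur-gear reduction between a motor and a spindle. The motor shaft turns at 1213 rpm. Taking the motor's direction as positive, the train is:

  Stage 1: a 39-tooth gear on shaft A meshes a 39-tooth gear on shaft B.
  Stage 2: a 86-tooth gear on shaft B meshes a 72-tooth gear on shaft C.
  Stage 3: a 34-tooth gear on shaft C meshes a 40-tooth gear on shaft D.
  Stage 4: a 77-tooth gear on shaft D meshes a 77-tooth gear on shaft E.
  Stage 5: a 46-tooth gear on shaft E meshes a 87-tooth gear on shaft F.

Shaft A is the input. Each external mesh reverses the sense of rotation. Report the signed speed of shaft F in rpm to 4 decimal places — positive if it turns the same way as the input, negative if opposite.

-651.1548 rpm (opposite to input, |ω| = 651.1548 rpm)

Stage 1 [39T→39T]: ω = 1213.0000×39/39 = 1213.0000 rpm, dir flips to −; running = −1213.0000
Stage 2 [86T→72T]: ω = 1213.0000×86/72 = 1448.8611 rpm, dir flips to +; running = +1448.8611
Stage 3 [34T→40T]: ω = 1448.8611×34/40 = 1231.5319 rpm, dir flips to −; running = −1231.5319
Stage 4 [77T→77T]: ω = 1231.5319×77/77 = 1231.5319 rpm, dir flips to +; running = +1231.5319
Stage 5 [46T→87T]: ω = 1231.5319×46/87 = 651.1548 rpm, dir flips to −; running = −651.1548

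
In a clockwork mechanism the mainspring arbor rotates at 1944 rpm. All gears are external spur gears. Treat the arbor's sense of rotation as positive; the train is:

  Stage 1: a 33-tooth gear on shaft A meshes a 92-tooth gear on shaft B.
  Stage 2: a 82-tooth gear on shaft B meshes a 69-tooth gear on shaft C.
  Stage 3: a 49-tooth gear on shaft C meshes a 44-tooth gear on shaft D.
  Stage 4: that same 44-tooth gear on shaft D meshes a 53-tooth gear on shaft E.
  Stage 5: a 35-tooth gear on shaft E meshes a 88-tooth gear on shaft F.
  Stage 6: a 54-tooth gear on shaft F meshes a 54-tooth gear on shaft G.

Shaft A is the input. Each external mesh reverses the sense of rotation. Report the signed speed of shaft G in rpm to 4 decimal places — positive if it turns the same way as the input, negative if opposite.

+304.7142 rpm (same as input, |ω| = 304.7142 rpm)

Stage 1 [33T→92T]: ω = 1944.0000×33/92 = 697.3043 rpm, dir flips to −; running = −697.3043
Stage 2 [82T→69T]: ω = 697.3043×82/69 = 828.6805 rpm, dir flips to +; running = +828.6805
Stage 3 [49T→44T]: ω = 828.6805×49/44 = 922.8488 rpm, dir flips to −; running = −922.8488
Stage 4 [44T→53T]: ω = 922.8488×44/53 = 766.1386 rpm, dir flips to +; running = +766.1386
Stage 5 [35T→88T]: ω = 766.1386×35/88 = 304.7142 rpm, dir flips to −; running = −304.7142
Stage 6 [54T→54T]: ω = 304.7142×54/54 = 304.7142 rpm, dir flips to +; running = +304.7142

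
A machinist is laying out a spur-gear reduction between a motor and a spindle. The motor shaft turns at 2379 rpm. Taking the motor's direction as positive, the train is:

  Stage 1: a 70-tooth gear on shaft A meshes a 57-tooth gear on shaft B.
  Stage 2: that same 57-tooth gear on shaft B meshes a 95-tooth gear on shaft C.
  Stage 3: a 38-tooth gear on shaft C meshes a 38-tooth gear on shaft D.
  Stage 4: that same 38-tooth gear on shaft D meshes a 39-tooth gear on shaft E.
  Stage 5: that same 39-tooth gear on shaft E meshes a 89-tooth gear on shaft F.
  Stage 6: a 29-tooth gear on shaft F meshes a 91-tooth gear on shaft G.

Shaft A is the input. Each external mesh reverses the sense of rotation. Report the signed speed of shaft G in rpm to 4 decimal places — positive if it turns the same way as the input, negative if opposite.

Stage 1 [70T→57T]: ω = 2379.0000×70/57 = 2921.5789 rpm, dir flips to −; running = −2921.5789
Stage 2 [57T→95T]: ω = 2921.5789×57/95 = 1752.9474 rpm, dir flips to +; running = +1752.9474
Stage 3 [38T→38T]: ω = 1752.9474×38/38 = 1752.9474 rpm, dir flips to −; running = −1752.9474
Stage 4 [38T→39T]: ω = 1752.9474×38/39 = 1708.0000 rpm, dir flips to +; running = +1708.0000
Stage 5 [39T→89T]: ω = 1708.0000×39/89 = 748.4494 rpm, dir flips to −; running = −748.4494
Stage 6 [29T→91T]: ω = 748.4494×29/91 = 238.5169 rpm, dir flips to +; running = +238.5169

+238.5169 rpm (same as input, |ω| = 238.5169 rpm)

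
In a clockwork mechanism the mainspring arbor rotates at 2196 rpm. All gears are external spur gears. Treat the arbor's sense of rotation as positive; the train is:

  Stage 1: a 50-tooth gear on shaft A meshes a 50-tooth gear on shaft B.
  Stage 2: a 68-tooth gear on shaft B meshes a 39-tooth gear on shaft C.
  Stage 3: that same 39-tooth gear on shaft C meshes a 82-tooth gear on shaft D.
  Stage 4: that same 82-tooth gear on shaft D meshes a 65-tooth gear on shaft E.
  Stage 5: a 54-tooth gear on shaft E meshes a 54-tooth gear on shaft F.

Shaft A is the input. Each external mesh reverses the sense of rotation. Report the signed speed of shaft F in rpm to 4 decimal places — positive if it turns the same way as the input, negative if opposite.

-2297.3538 rpm (opposite to input, |ω| = 2297.3538 rpm)

Stage 1 [50T→50T]: ω = 2196.0000×50/50 = 2196.0000 rpm, dir flips to −; running = −2196.0000
Stage 2 [68T→39T]: ω = 2196.0000×68/39 = 3828.9231 rpm, dir flips to +; running = +3828.9231
Stage 3 [39T→82T]: ω = 3828.9231×39/82 = 1821.0732 rpm, dir flips to −; running = −1821.0732
Stage 4 [82T→65T]: ω = 1821.0732×82/65 = 2297.3538 rpm, dir flips to +; running = +2297.3538
Stage 5 [54T→54T]: ω = 2297.3538×54/54 = 2297.3538 rpm, dir flips to −; running = −2297.3538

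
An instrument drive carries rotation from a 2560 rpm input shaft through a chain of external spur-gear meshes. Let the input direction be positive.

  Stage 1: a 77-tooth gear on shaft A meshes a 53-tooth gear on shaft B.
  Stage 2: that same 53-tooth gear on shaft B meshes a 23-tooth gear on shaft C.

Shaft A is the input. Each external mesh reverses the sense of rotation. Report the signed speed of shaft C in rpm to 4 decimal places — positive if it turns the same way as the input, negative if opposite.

Stage 1 [77T→53T]: ω = 2560.0000×77/53 = 3719.2453 rpm, dir flips to −; running = −3719.2453
Stage 2 [53T→23T]: ω = 3719.2453×53/23 = 8570.4348 rpm, dir flips to +; running = +8570.4348

+8570.4348 rpm (same as input, |ω| = 8570.4348 rpm)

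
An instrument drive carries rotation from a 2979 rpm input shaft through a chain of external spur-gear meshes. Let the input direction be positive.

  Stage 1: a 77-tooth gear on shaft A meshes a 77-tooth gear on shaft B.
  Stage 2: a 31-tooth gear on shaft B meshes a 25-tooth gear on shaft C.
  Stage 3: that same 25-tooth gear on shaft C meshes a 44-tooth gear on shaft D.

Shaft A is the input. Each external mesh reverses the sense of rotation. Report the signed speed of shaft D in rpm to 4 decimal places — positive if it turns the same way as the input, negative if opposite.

Stage 1 [77T→77T]: ω = 2979.0000×77/77 = 2979.0000 rpm, dir flips to −; running = −2979.0000
Stage 2 [31T→25T]: ω = 2979.0000×31/25 = 3693.9600 rpm, dir flips to +; running = +3693.9600
Stage 3 [25T→44T]: ω = 3693.9600×25/44 = 2098.8409 rpm, dir flips to −; running = −2098.8409

-2098.8409 rpm (opposite to input, |ω| = 2098.8409 rpm)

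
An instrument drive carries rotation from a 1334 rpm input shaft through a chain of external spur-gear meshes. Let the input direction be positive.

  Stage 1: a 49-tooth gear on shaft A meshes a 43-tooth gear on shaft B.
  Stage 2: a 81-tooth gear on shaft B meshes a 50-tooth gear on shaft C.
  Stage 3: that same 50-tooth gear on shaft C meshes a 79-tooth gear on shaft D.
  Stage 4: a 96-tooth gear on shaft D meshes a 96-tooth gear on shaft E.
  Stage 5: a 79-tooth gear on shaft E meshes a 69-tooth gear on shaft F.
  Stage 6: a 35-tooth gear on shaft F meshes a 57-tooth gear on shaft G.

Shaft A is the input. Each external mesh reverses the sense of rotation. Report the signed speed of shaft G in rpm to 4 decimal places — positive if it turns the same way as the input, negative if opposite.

Stage 1 [49T→43T]: ω = 1334.0000×49/43 = 1520.1395 rpm, dir flips to −; running = −1520.1395
Stage 2 [81T→50T]: ω = 1520.1395×81/50 = 2462.6260 rpm, dir flips to +; running = +2462.6260
Stage 3 [50T→79T]: ω = 2462.6260×50/79 = 1558.6241 rpm, dir flips to −; running = −1558.6241
Stage 4 [96T→96T]: ω = 1558.6241×96/96 = 1558.6241 rpm, dir flips to +; running = +1558.6241
Stage 5 [79T→69T]: ω = 1558.6241×79/69 = 1784.5116 rpm, dir flips to −; running = −1784.5116
Stage 6 [35T→57T]: ω = 1784.5116×35/57 = 1095.7528 rpm, dir flips to +; running = +1095.7528

+1095.7528 rpm (same as input, |ω| = 1095.7528 rpm)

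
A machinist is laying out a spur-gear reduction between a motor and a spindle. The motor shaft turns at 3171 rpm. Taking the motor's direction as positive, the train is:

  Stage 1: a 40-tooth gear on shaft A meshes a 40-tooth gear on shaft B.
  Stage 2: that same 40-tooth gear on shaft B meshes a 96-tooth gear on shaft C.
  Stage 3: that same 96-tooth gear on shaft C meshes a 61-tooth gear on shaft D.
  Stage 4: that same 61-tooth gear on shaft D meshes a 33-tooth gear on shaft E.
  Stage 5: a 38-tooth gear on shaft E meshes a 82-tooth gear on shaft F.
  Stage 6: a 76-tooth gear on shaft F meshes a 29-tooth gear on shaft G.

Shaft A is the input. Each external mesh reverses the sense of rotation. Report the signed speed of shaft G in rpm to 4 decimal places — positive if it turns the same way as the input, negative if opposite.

+4667.9654 rpm (same as input, |ω| = 4667.9654 rpm)

Stage 1 [40T→40T]: ω = 3171.0000×40/40 = 3171.0000 rpm, dir flips to −; running = −3171.0000
Stage 2 [40T→96T]: ω = 3171.0000×40/96 = 1321.2500 rpm, dir flips to +; running = +1321.2500
Stage 3 [96T→61T]: ω = 1321.2500×96/61 = 2079.3443 rpm, dir flips to −; running = −2079.3443
Stage 4 [61T→33T]: ω = 2079.3443×61/33 = 3843.6364 rpm, dir flips to +; running = +3843.6364
Stage 5 [38T→82T]: ω = 3843.6364×38/82 = 1781.1973 rpm, dir flips to −; running = −1781.1973
Stage 6 [76T→29T]: ω = 1781.1973×76/29 = 4667.9654 rpm, dir flips to +; running = +4667.9654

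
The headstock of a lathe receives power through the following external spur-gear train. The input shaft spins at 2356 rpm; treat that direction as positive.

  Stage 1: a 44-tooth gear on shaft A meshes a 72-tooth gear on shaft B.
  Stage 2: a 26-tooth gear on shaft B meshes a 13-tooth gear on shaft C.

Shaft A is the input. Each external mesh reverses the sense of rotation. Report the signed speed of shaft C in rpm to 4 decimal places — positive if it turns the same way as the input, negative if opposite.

Stage 1 [44T→72T]: ω = 2356.0000×44/72 = 1439.7778 rpm, dir flips to −; running = −1439.7778
Stage 2 [26T→13T]: ω = 1439.7778×26/13 = 2879.5556 rpm, dir flips to +; running = +2879.5556

+2879.5556 rpm (same as input, |ω| = 2879.5556 rpm)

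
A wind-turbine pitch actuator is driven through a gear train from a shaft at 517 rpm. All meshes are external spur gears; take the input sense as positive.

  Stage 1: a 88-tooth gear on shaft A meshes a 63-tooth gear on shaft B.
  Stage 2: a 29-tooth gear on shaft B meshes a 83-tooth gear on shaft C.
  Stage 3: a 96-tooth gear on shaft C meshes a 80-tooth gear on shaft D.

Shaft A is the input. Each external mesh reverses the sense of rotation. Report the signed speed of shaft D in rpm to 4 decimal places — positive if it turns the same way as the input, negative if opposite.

-302.7846 rpm (opposite to input, |ω| = 302.7846 rpm)

Stage 1 [88T→63T]: ω = 517.0000×88/63 = 722.1587 rpm, dir flips to −; running = −722.1587
Stage 2 [29T→83T]: ω = 722.1587×29/83 = 252.3205 rpm, dir flips to +; running = +252.3205
Stage 3 [96T→80T]: ω = 252.3205×96/80 = 302.7846 rpm, dir flips to −; running = −302.7846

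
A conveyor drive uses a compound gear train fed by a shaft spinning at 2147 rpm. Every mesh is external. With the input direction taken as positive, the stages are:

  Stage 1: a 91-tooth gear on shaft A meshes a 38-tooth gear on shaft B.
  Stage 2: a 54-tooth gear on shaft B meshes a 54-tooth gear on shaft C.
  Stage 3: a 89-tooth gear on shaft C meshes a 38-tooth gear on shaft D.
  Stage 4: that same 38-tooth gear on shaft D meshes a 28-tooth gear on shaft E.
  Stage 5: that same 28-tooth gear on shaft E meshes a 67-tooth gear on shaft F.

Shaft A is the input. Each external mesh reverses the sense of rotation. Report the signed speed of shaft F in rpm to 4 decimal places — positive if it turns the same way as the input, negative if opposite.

Stage 1 [91T→38T]: ω = 2147.0000×91/38 = 5141.5000 rpm, dir flips to −; running = −5141.5000
Stage 2 [54T→54T]: ω = 5141.5000×54/54 = 5141.5000 rpm, dir flips to +; running = +5141.5000
Stage 3 [89T→38T]: ω = 5141.5000×89/38 = 12041.9342 rpm, dir flips to −; running = −12041.9342
Stage 4 [38T→28T]: ω = 12041.9342×38/28 = 16342.6250 rpm, dir flips to +; running = +16342.6250
Stage 5 [28T→67T]: ω = 16342.6250×28/67 = 6829.7537 rpm, dir flips to −; running = −6829.7537

-6829.7537 rpm (opposite to input, |ω| = 6829.7537 rpm)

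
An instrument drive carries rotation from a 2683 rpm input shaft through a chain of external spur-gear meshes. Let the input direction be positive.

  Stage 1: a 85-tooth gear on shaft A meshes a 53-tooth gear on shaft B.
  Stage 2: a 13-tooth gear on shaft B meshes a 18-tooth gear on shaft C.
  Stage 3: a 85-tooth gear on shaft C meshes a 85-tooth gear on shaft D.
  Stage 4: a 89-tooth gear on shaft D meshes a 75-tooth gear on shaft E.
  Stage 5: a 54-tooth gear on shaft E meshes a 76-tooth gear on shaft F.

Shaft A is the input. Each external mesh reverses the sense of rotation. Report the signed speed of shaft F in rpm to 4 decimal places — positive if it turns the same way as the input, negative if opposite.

Stage 1 [85T→53T]: ω = 2683.0000×85/53 = 4302.9245 rpm, dir flips to −; running = −4302.9245
Stage 2 [13T→18T]: ω = 4302.9245×13/18 = 3107.6677 rpm, dir flips to +; running = +3107.6677
Stage 3 [85T→85T]: ω = 3107.6677×85/85 = 3107.6677 rpm, dir flips to −; running = −3107.6677
Stage 4 [89T→75T]: ω = 3107.6677×89/75 = 3687.7657 rpm, dir flips to +; running = +3687.7657
Stage 5 [54T→76T]: ω = 3687.7657×54/76 = 2620.2546 rpm, dir flips to −; running = −2620.2546

-2620.2546 rpm (opposite to input, |ω| = 2620.2546 rpm)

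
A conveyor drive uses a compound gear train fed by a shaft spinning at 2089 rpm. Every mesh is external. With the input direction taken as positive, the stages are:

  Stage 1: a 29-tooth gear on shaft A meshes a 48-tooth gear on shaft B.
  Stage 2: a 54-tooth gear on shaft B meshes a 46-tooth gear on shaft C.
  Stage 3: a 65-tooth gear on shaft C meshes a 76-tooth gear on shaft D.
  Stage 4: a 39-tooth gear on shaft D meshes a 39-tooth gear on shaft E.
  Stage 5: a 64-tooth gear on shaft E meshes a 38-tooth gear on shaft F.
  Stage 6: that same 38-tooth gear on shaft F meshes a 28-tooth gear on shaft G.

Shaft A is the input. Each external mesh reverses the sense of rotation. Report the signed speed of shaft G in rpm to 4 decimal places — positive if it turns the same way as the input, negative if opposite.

Stage 1 [29T→48T]: ω = 2089.0000×29/48 = 1262.1042 rpm, dir flips to −; running = −1262.1042
Stage 2 [54T→46T]: ω = 1262.1042×54/46 = 1481.6005 rpm, dir flips to +; running = +1481.6005
Stage 3 [65T→76T]: ω = 1481.6005×65/76 = 1267.1584 rpm, dir flips to −; running = −1267.1584
Stage 4 [39T→39T]: ω = 1267.1584×39/39 = 1267.1584 rpm, dir flips to +; running = +1267.1584
Stage 5 [64T→38T]: ω = 1267.1584×64/38 = 2134.1614 rpm, dir flips to −; running = −2134.1614
Stage 6 [38T→28T]: ω = 2134.1614×38/28 = 2896.3620 rpm, dir flips to +; running = +2896.3620

+2896.3620 rpm (same as input, |ω| = 2896.3620 rpm)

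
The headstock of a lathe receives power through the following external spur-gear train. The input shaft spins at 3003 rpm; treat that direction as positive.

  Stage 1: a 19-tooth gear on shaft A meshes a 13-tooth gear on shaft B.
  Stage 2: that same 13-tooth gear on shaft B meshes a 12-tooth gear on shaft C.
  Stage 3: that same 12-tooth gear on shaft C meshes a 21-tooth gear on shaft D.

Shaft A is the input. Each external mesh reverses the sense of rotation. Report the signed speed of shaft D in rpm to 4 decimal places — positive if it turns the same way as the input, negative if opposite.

Stage 1 [19T→13T]: ω = 3003.0000×19/13 = 4389.0000 rpm, dir flips to −; running = −4389.0000
Stage 2 [13T→12T]: ω = 4389.0000×13/12 = 4754.7500 rpm, dir flips to +; running = +4754.7500
Stage 3 [12T→21T]: ω = 4754.7500×12/21 = 2717.0000 rpm, dir flips to −; running = −2717.0000

-2717.0000 rpm (opposite to input, |ω| = 2717.0000 rpm)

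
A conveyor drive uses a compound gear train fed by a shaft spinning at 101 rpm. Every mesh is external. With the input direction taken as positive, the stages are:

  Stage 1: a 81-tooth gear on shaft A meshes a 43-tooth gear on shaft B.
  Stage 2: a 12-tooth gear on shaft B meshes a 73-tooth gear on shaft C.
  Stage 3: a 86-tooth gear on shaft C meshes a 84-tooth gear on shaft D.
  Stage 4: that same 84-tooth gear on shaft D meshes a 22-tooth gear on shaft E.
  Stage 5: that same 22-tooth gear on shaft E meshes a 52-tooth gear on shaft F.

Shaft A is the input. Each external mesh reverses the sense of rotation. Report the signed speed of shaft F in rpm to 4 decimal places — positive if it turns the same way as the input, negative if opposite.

Stage 1 [81T→43T]: ω = 101.0000×81/43 = 190.2558 rpm, dir flips to −; running = −190.2558
Stage 2 [12T→73T]: ω = 190.2558×12/73 = 31.2749 rpm, dir flips to +; running = +31.2749
Stage 3 [86T→84T]: ω = 31.2749×86/84 = 32.0196 rpm, dir flips to −; running = −32.0196
Stage 4 [84T→22T]: ω = 32.0196×84/22 = 122.2565 rpm, dir flips to +; running = +122.2565
Stage 5 [22T→52T]: ω = 122.2565×22/52 = 51.7239 rpm, dir flips to −; running = −51.7239

-51.7239 rpm (opposite to input, |ω| = 51.7239 rpm)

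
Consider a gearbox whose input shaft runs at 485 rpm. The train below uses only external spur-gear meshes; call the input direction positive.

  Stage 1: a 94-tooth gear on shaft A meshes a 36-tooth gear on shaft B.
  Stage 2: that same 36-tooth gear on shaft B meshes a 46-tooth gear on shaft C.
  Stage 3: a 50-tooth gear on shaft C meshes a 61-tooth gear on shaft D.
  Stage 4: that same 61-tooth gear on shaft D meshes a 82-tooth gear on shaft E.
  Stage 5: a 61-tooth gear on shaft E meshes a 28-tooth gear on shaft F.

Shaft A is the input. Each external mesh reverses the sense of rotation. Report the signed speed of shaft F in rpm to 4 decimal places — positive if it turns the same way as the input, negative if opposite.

Stage 1 [94T→36T]: ω = 485.0000×94/36 = 1266.3889 rpm, dir flips to −; running = −1266.3889
Stage 2 [36T→46T]: ω = 1266.3889×36/46 = 991.0870 rpm, dir flips to +; running = +991.0870
Stage 3 [50T→61T]: ω = 991.0870×50/61 = 812.3664 rpm, dir flips to −; running = −812.3664
Stage 4 [61T→82T]: ω = 812.3664×61/82 = 604.3213 rpm, dir flips to +; running = +604.3213
Stage 5 [61T→28T]: ω = 604.3213×61/28 = 1316.5572 rpm, dir flips to −; running = −1316.5572

-1316.5572 rpm (opposite to input, |ω| = 1316.5572 rpm)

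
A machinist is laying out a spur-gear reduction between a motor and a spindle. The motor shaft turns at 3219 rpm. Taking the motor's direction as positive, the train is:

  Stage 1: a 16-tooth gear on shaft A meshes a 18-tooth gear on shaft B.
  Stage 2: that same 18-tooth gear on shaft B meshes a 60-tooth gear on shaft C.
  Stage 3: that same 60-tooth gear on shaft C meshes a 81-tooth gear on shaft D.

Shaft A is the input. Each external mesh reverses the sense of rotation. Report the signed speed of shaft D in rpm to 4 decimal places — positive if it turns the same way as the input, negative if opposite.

Stage 1 [16T→18T]: ω = 3219.0000×16/18 = 2861.3333 rpm, dir flips to −; running = −2861.3333
Stage 2 [18T→60T]: ω = 2861.3333×18/60 = 858.4000 rpm, dir flips to +; running = +858.4000
Stage 3 [60T→81T]: ω = 858.4000×60/81 = 635.8519 rpm, dir flips to −; running = −635.8519

-635.8519 rpm (opposite to input, |ω| = 635.8519 rpm)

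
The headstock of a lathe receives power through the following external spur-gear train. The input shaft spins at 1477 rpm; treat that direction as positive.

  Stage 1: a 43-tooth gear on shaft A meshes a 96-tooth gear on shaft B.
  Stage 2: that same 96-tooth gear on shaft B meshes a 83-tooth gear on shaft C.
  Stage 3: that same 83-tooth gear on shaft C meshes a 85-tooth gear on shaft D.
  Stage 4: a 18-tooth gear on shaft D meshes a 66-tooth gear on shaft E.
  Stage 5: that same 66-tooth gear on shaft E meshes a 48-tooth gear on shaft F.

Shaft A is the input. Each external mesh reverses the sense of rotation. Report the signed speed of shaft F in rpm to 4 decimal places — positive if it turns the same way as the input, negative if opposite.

-280.1956 rpm (opposite to input, |ω| = 280.1956 rpm)

Stage 1 [43T→96T]: ω = 1477.0000×43/96 = 661.5729 rpm, dir flips to −; running = −661.5729
Stage 2 [96T→83T]: ω = 661.5729×96/83 = 765.1928 rpm, dir flips to +; running = +765.1928
Stage 3 [83T→85T]: ω = 765.1928×83/85 = 747.1882 rpm, dir flips to −; running = −747.1882
Stage 4 [18T→66T]: ω = 747.1882×18/66 = 203.7786 rpm, dir flips to +; running = +203.7786
Stage 5 [66T→48T]: ω = 203.7786×66/48 = 280.1956 rpm, dir flips to −; running = −280.1956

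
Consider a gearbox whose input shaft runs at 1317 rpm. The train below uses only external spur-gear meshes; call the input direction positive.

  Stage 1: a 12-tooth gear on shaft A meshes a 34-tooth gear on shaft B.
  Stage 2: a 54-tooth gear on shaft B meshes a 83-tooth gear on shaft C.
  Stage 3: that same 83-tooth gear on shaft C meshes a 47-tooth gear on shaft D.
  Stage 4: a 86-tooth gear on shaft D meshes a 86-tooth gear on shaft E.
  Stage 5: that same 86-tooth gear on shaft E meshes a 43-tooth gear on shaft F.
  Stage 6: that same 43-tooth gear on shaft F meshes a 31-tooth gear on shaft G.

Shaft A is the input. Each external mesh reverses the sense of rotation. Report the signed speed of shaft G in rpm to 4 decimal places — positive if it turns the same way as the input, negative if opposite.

Stage 1 [12T→34T]: ω = 1317.0000×12/34 = 464.8235 rpm, dir flips to −; running = −464.8235
Stage 2 [54T→83T]: ω = 464.8235×54/83 = 302.4153 rpm, dir flips to +; running = +302.4153
Stage 3 [83T→47T]: ω = 302.4153×83/47 = 534.0526 rpm, dir flips to −; running = −534.0526
Stage 4 [86T→86T]: ω = 534.0526×86/86 = 534.0526 rpm, dir flips to +; running = +534.0526
Stage 5 [86T→43T]: ω = 534.0526×86/43 = 1068.1051 rpm, dir flips to −; running = −1068.1051
Stage 6 [43T→31T]: ω = 1068.1051×43/31 = 1481.5652 rpm, dir flips to +; running = +1481.5652

+1481.5652 rpm (same as input, |ω| = 1481.5652 rpm)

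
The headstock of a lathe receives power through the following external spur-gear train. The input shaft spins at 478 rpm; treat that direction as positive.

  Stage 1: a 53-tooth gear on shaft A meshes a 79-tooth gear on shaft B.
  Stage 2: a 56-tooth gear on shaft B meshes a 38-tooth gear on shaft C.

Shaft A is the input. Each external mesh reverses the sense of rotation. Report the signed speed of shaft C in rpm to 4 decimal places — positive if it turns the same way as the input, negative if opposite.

Stage 1 [53T→79T]: ω = 478.0000×53/79 = 320.6835 rpm, dir flips to −; running = −320.6835
Stage 2 [56T→38T]: ω = 320.6835×56/38 = 472.5863 rpm, dir flips to +; running = +472.5863

+472.5863 rpm (same as input, |ω| = 472.5863 rpm)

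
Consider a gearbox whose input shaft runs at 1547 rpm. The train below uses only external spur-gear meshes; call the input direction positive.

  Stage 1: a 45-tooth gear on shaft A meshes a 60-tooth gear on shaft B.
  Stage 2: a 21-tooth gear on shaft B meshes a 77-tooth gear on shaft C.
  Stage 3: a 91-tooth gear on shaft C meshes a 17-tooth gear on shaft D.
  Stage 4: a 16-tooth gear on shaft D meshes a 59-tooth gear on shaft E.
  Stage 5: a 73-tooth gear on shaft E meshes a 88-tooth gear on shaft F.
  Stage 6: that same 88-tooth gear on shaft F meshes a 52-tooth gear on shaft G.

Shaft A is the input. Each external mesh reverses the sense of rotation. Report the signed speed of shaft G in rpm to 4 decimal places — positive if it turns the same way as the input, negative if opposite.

+644.8521 rpm (same as input, |ω| = 644.8521 rpm)

Stage 1 [45T→60T]: ω = 1547.0000×45/60 = 1160.2500 rpm, dir flips to −; running = −1160.2500
Stage 2 [21T→77T]: ω = 1160.2500×21/77 = 316.4318 rpm, dir flips to +; running = +316.4318
Stage 3 [91T→17T]: ω = 316.4318×91/17 = 1693.8409 rpm, dir flips to −; running = −1693.8409
Stage 4 [16T→59T]: ω = 1693.8409×16/59 = 459.3467 rpm, dir flips to +; running = +459.3467
Stage 5 [73T→88T]: ω = 459.3467×73/88 = 381.0490 rpm, dir flips to −; running = −381.0490
Stage 6 [88T→52T]: ω = 381.0490×88/52 = 644.8521 rpm, dir flips to +; running = +644.8521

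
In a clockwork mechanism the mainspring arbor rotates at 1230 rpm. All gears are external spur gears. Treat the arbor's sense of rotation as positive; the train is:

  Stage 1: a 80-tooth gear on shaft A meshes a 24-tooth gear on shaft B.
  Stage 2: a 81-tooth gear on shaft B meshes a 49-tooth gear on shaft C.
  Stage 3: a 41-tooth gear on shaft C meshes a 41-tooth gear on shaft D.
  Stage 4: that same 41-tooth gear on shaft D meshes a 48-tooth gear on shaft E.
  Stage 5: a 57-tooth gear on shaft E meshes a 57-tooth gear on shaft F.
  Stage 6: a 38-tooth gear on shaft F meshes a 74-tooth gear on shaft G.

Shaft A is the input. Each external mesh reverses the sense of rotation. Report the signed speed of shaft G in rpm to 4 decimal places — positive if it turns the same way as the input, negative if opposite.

Stage 1 [80T→24T]: ω = 1230.0000×80/24 = 4100.0000 rpm, dir flips to −; running = −4100.0000
Stage 2 [81T→49T]: ω = 4100.0000×81/49 = 6777.5510 rpm, dir flips to +; running = +6777.5510
Stage 3 [41T→41T]: ω = 6777.5510×41/41 = 6777.5510 rpm, dir flips to −; running = −6777.5510
Stage 4 [41T→48T]: ω = 6777.5510×41/48 = 5789.1582 rpm, dir flips to +; running = +5789.1582
Stage 5 [57T→57T]: ω = 5789.1582×57/57 = 5789.1582 rpm, dir flips to −; running = −5789.1582
Stage 6 [38T→74T]: ω = 5789.1582×38/74 = 2972.8109 rpm, dir flips to +; running = +2972.8109

+2972.8109 rpm (same as input, |ω| = 2972.8109 rpm)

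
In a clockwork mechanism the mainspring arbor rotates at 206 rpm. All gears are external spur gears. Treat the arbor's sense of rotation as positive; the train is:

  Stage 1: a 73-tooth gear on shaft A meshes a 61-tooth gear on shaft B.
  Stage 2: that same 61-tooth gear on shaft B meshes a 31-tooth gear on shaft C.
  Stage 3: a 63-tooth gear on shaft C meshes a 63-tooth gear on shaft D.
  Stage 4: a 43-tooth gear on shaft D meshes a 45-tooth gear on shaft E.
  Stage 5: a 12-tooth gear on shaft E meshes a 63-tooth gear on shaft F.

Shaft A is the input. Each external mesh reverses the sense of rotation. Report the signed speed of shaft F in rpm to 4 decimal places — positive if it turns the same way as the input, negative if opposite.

-88.2927 rpm (opposite to input, |ω| = 88.2927 rpm)

Stage 1 [73T→61T]: ω = 206.0000×73/61 = 246.5246 rpm, dir flips to −; running = −246.5246
Stage 2 [61T→31T]: ω = 246.5246×61/31 = 485.0968 rpm, dir flips to +; running = +485.0968
Stage 3 [63T→63T]: ω = 485.0968×63/63 = 485.0968 rpm, dir flips to −; running = −485.0968
Stage 4 [43T→45T]: ω = 485.0968×43/45 = 463.5369 rpm, dir flips to +; running = +463.5369
Stage 5 [12T→63T]: ω = 463.5369×12/63 = 88.2927 rpm, dir flips to −; running = −88.2927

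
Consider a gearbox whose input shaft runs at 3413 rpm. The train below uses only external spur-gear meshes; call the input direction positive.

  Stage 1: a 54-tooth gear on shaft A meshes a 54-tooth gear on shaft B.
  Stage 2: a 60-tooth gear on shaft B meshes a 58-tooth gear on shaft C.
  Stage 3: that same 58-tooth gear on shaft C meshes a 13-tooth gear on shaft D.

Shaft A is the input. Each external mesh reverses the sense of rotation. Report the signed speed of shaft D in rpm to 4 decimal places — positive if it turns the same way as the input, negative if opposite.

Stage 1 [54T→54T]: ω = 3413.0000×54/54 = 3413.0000 rpm, dir flips to −; running = −3413.0000
Stage 2 [60T→58T]: ω = 3413.0000×60/58 = 3530.6897 rpm, dir flips to +; running = +3530.6897
Stage 3 [58T→13T]: ω = 3530.6897×58/13 = 15752.3077 rpm, dir flips to −; running = −15752.3077

-15752.3077 rpm (opposite to input, |ω| = 15752.3077 rpm)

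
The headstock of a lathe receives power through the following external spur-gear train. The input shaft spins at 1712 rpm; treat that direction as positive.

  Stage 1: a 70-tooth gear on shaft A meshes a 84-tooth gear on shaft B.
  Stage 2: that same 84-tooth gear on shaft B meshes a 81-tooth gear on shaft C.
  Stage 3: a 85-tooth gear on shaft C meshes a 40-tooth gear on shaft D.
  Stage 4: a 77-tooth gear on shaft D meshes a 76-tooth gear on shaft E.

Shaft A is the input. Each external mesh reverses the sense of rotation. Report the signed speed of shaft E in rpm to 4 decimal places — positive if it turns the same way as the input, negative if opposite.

+3185.3184 rpm (same as input, |ω| = 3185.3184 rpm)

Stage 1 [70T→84T]: ω = 1712.0000×70/84 = 1426.6667 rpm, dir flips to −; running = −1426.6667
Stage 2 [84T→81T]: ω = 1426.6667×84/81 = 1479.5062 rpm, dir flips to +; running = +1479.5062
Stage 3 [85T→40T]: ω = 1479.5062×85/40 = 3143.9506 rpm, dir flips to −; running = −3143.9506
Stage 4 [77T→76T]: ω = 3143.9506×77/76 = 3185.3184 rpm, dir flips to +; running = +3185.3184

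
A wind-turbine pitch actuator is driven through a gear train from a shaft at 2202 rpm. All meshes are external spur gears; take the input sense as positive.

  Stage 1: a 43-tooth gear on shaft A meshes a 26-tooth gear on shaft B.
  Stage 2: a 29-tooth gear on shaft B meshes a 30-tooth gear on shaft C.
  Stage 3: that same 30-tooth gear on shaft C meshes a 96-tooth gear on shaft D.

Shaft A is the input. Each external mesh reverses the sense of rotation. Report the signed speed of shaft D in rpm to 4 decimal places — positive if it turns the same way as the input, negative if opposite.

Stage 1 [43T→26T]: ω = 2202.0000×43/26 = 3641.7692 rpm, dir flips to −; running = −3641.7692
Stage 2 [29T→30T]: ω = 3641.7692×29/30 = 3520.3769 rpm, dir flips to +; running = +3520.3769
Stage 3 [30T→96T]: ω = 3520.3769×30/96 = 1100.1178 rpm, dir flips to −; running = −1100.1178

-1100.1178 rpm (opposite to input, |ω| = 1100.1178 rpm)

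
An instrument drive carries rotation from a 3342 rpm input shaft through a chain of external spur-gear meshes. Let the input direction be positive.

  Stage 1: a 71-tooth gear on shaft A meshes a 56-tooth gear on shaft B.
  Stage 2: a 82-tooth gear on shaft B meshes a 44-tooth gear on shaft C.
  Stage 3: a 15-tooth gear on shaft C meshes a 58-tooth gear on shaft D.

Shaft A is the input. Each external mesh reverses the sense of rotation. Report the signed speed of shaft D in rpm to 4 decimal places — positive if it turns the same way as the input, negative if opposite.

Stage 1 [71T→56T]: ω = 3342.0000×71/56 = 4237.1786 rpm, dir flips to −; running = −4237.1786
Stage 2 [82T→44T]: ω = 4237.1786×82/44 = 7896.5601 rpm, dir flips to +; running = +7896.5601
Stage 3 [15T→58T]: ω = 7896.5601×15/58 = 2042.2138 rpm, dir flips to −; running = −2042.2138

-2042.2138 rpm (opposite to input, |ω| = 2042.2138 rpm)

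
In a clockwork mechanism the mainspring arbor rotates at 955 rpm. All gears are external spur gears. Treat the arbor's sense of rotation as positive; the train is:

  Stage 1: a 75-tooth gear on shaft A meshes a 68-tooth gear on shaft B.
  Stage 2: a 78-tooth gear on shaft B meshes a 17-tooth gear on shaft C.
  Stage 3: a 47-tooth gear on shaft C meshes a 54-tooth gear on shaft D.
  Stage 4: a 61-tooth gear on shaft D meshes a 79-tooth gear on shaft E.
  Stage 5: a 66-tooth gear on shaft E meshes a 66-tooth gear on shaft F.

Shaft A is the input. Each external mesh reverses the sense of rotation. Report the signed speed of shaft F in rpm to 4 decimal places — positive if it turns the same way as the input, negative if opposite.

Stage 1 [75T→68T]: ω = 955.0000×75/68 = 1053.3088 rpm, dir flips to −; running = −1053.3088
Stage 2 [78T→17T]: ω = 1053.3088×78/17 = 4832.8287 rpm, dir flips to +; running = +4832.8287
Stage 3 [47T→54T]: ω = 4832.8287×47/54 = 4206.3509 rpm, dir flips to −; running = −4206.3509
Stage 4 [61T→79T]: ω = 4206.3509×61/79 = 3247.9419 rpm, dir flips to +; running = +3247.9419
Stage 5 [66T→66T]: ω = 3247.9419×66/66 = 3247.9419 rpm, dir flips to −; running = −3247.9419

-3247.9419 rpm (opposite to input, |ω| = 3247.9419 rpm)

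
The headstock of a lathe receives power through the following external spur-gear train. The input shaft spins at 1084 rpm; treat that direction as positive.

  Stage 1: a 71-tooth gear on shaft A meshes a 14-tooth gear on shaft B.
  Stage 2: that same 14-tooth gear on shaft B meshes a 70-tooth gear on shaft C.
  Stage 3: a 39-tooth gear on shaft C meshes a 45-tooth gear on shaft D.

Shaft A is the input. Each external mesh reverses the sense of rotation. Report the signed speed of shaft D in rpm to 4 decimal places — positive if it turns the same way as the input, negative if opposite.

-952.8876 rpm (opposite to input, |ω| = 952.8876 rpm)

Stage 1 [71T→14T]: ω = 1084.0000×71/14 = 5497.4286 rpm, dir flips to −; running = −5497.4286
Stage 2 [14T→70T]: ω = 5497.4286×14/70 = 1099.4857 rpm, dir flips to +; running = +1099.4857
Stage 3 [39T→45T]: ω = 1099.4857×39/45 = 952.8876 rpm, dir flips to −; running = −952.8876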